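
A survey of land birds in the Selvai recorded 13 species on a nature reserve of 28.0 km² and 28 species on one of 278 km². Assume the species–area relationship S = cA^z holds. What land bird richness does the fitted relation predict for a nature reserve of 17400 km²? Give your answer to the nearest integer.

z = ln(28/13) / ln(278/28) = 0.7673 / 2.2954 = 0.3343
c = 13 / 28^0.3343 = 13 / 3.046 = 4.268
S₃ = 4.268 × 17400^0.3343 = 4.268 × 26.15 ≈ 111.6

112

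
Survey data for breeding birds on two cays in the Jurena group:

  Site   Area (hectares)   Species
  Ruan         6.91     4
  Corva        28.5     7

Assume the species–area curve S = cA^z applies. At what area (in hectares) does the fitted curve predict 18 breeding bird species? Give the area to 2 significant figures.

310 hectares

z = ln(7/4) / ln(28.5/6.91) = 0.5596 / 1.4169 = 0.3949
c = 4 / 6.91^0.3949 = 4 / 2.146 = 1.864
A = (18/1.864)^(1/0.3949) ⇒ ln A = ln(9.655)/0.3949 = 5.7413
A = e^5.7413 ≈ 311.5 hectares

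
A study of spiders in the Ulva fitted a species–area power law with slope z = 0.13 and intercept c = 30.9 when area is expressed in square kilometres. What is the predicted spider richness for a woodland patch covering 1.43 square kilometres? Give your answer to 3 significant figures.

32.4

S = 30.9 × 1.43^0.13
ln S = ln 30.9 + 0.13 × ln 1.43 = 3.4308 + 0.13 × 0.3577 = 3.4773
S = e^3.4773 ≈ 32.37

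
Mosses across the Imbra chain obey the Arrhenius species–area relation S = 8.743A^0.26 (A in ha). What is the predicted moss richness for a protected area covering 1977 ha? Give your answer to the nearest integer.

S = 8.743 × 1977^0.26
ln S = ln 8.743 + 0.26 × ln 1977 = 2.1683 + 0.26 × 7.5893 = 4.1415
S = e^4.1415 ≈ 62.9

63 species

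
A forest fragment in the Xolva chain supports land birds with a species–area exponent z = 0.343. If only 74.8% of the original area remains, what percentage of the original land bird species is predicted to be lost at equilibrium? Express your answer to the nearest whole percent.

S_new/S_old = (A_new/A_old)^z = 0.748^0.343
= exp(0.343 × ln 0.748) = exp(0.343 × -0.2904) = exp(-0.0996) ≈ 0.9052
Fraction lost = 1 − 0.9052 = 0.09479

9%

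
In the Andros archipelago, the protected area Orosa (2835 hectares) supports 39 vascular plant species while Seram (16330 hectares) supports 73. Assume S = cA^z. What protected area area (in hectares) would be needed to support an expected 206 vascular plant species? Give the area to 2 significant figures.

300000 hectares

z = ln(73/39) / ln(16330/2835) = 0.6269 / 1.7510 = 0.3580
c = 39 / 2835^0.3580 = 39 / 17.22 = 2.264
A = (206/2.264)^(1/0.3580) ⇒ ln A = ln(90.97)/0.3580 = 12.5983
A = e^12.5983 ≈ 296062 hectares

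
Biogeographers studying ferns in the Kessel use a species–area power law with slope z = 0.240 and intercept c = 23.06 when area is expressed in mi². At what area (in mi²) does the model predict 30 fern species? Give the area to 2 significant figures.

3.0 mi²

30 = 23.06 × A^0.24  ⇒  A^0.24 = 30/23.06 = 1.301
ln A = ln(1.301) / 0.24 = 0.2631 / 0.24 = 1.0962
A = e^1.0962 ≈ 2.993 mi²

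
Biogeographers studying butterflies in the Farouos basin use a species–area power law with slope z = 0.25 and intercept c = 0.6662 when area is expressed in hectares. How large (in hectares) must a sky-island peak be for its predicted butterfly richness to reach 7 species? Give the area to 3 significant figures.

12200 hectares

7 = 0.6662 × A^0.25  ⇒  A^0.25 = 7/0.6662 = 10.51
ln A = ln(10.51) / 0.25 = 2.3521 / 0.25 = 9.4083
A = e^9.4083 ≈ 12189 hectares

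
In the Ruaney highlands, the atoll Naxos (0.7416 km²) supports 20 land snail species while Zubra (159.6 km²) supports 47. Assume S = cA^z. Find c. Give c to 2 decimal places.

20.97

z = ln(S₂/S₁) / ln(A₂/A₁) = ln(47/20) / ln(159.6/0.7416) = 0.8544 / 5.3716 = 0.1591
c = S₁ / A₁^z = 20 / 0.7416^0.1591 = 20 / 0.9536 = 20.97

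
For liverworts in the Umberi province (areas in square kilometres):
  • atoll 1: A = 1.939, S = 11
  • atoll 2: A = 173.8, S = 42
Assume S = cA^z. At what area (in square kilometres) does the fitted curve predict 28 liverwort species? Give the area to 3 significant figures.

z = ln(42/11) / ln(173.8/1.939) = 1.3398 / 4.4957 = 0.2980
c = 11 / 1.939^0.2980 = 11 / 1.218 = 9.03
A = (28/9.03)^(1/0.2980) ⇒ ln A = ln(3.101)/0.2980 = 3.7973
A = e^3.7973 ≈ 44.58 square kilometres

44.6 square kilometres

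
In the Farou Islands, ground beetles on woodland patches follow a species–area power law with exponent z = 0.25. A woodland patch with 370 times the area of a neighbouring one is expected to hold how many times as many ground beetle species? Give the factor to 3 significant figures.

4.39

S₂/S₁ = (A₂/A₁)^z = 370^0.25
ln(S₂/S₁) = 0.25 × ln 370 = 0.25 × 5.9135 = 1.4784
S₂/S₁ = e^1.4784 ≈ 4.386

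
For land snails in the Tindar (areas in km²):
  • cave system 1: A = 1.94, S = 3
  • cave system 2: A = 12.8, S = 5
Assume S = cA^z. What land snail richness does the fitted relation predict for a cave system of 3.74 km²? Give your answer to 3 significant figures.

z = ln(5/3) / ln(12.8/1.94) = 0.5108 / 1.8868 = 0.2707
c = 3 / 1.94^0.2707 = 3 / 1.197 = 2.507
S₃ = 2.507 × 3.74^0.2707 = 2.507 × 1.429 ≈ 3.583

3.58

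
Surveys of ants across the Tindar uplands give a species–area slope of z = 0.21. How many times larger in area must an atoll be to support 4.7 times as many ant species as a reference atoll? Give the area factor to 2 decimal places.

(A₂/A₁)^0.21 = 4.7, so A₂/A₁ = 4.7^(1/0.21) = 4.7^4.762
ln(A₂/A₁) = ln 4.7 / 0.21 = 1.5476 / 0.21 = 7.3693
A₂/A₁ = e^7.3693 ≈ 1587

1586.59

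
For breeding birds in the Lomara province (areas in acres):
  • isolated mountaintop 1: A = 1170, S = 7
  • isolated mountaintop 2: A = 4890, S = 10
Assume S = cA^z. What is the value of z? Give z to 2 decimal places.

0.25

Taking logs: ln S = ln c + z ln A, so z = (ln S₂ − ln S₁)/(ln A₂ − ln A₁).
z = ln(10/7) / ln(4890/1170) = ln(1.429) / ln(4.179) = 0.3567 / 1.4302 = 0.2494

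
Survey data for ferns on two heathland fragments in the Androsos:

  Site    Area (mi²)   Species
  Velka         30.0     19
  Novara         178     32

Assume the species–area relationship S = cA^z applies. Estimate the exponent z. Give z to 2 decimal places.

0.29

Taking logs: ln S = ln c + z ln A, so z = (ln S₂ − ln S₁)/(ln A₂ − ln A₁).
z = ln(32/19) / ln(178/30) = ln(1.684) / ln(5.933) = 0.5213 / 1.7806 = 0.2928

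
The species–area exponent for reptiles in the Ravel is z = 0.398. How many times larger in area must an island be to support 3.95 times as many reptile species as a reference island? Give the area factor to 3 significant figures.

(A₂/A₁)^0.398 = 3.95, so A₂/A₁ = 3.95^(1/0.398) = 3.95^2.513
ln(A₂/A₁) = ln 3.95 / 0.398 = 1.3737 / 0.398 = 3.4515
A₂/A₁ = e^3.4515 ≈ 31.55

31.5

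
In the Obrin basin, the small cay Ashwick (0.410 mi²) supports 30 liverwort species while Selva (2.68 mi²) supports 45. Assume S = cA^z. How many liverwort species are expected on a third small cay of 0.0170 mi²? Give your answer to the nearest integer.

z = ln(45/30) / ln(2.68/0.41) = 0.4055 / 1.8774 = 0.2160
c = 30 / 0.41^0.2160 = 30 / 0.8248 = 36.37
S₃ = 36.37 × 0.017^0.2160 = 36.37 × 0.4148 ≈ 15.09

15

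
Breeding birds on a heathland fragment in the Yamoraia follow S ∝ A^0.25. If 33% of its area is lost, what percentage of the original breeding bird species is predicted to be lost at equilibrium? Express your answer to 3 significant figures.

S_new/S_old = (A_new/A_old)^z = 0.67^0.25
= exp(0.25 × ln 0.67) = exp(0.25 × -0.4005) = exp(-0.1001) ≈ 0.9047
Fraction lost = 1 − 0.9047 = 0.09527

9.53%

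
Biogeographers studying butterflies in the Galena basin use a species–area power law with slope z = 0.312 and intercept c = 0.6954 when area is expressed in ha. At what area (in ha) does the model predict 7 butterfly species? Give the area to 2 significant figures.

1600 ha

7 = 0.6954 × A^0.312  ⇒  A^0.312 = 7/0.6954 = 10.07
ln A = ln(10.07) / 0.312 = 2.3092 / 0.312 = 7.4012
A = e^7.4012 ≈ 1638 ha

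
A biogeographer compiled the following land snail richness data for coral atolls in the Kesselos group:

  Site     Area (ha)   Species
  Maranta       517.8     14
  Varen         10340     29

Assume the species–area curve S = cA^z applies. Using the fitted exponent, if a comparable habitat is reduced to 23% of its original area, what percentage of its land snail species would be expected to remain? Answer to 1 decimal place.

69.9%

z = ln(29/14) / ln(10340/517.8) = 0.7282 / 2.9942 = 0.2432
S_new/S_old = (A_new/A_old)^z = 0.23^0.2432 = exp(0.2432 × -1.4697) = 0.6995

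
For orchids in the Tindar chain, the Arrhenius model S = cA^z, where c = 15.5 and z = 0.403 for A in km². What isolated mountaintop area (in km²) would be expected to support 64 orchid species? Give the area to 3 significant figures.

64 = 15.5 × A^0.403  ⇒  A^0.403 = 64/15.5 = 4.129
ln A = ln(4.129) / 0.403 = 1.4180 / 0.403 = 3.5187
A = e^3.5187 ≈ 33.74 km²

33.7 km²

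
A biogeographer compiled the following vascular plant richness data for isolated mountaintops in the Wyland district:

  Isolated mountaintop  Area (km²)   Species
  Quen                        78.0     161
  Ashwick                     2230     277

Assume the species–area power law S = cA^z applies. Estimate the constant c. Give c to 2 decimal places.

z = ln(S₂/S₁) / ln(A₂/A₁) = ln(277/161) / ln(2230/78) = 0.5426 / 3.3530 = 0.1618
c = S₁ / A₁^z = 161 / 78^0.1618 = 161 / 2.024 = 79.55

79.55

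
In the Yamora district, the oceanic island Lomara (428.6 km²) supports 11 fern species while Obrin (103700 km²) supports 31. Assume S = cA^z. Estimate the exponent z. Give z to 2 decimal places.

0.19

Taking logs: ln S = ln c + z ln A, so z = (ln S₂ − ln S₁)/(ln A₂ − ln A₁).
z = ln(31/11) / ln(103700/428.6) = ln(2.818) / ln(242) = 1.0361 / 5.4887 = 0.1888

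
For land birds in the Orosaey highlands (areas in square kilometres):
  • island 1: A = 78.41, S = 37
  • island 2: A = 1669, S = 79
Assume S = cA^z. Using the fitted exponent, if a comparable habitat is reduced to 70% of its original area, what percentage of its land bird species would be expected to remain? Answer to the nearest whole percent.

z = ln(79/37) / ln(1669/78.41) = 0.7585 / 3.0580 = 0.2480
S_new/S_old = (A_new/A_old)^z = 0.7^0.2480 = exp(0.2480 × -0.3567) = 0.9153

92%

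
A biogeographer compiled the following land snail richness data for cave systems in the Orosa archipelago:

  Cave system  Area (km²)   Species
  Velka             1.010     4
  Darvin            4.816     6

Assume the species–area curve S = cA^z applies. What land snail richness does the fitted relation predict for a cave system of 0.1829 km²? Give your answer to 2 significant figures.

2.6

z = ln(6/4) / ln(4.816/1.01) = 0.4055 / 1.5620 = 0.2596
c = 4 / 1.01^0.2596 = 4 / 1.003 = 3.99
S₃ = 3.99 × 0.1829^0.2596 = 3.99 × 0.6434 ≈ 2.567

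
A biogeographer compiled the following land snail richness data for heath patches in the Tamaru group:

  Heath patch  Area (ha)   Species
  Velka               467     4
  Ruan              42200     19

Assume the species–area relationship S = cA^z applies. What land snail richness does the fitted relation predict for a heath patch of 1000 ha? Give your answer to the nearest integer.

5

z = ln(19/4) / ln(42200/467) = 1.5581 / 4.5038 = 0.3460
c = 4 / 467^0.3460 = 4 / 8.384 = 0.4771
S₃ = 0.4771 × 1000^0.3460 = 0.4771 × 10.91 ≈ 5.206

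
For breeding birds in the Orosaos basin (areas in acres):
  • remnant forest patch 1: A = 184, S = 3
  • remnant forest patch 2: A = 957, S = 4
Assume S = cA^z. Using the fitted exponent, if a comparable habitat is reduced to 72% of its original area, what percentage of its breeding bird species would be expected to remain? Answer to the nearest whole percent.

94%

z = ln(4/3) / ln(957/184) = 0.2877 / 1.6489 = 0.1745
S_new/S_old = (A_new/A_old)^z = 0.72^0.1745 = exp(0.1745 × -0.3285) = 0.9443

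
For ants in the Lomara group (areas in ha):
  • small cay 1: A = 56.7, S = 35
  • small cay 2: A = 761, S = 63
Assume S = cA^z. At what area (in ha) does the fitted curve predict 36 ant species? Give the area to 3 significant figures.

64.2 ha

z = ln(63/35) / ln(761/56.7) = 0.5878 / 2.5969 = 0.2263
c = 35 / 56.7^0.2263 = 35 / 2.494 = 14.03
A = (36/14.03)^(1/0.2263) ⇒ ln A = ln(2.565)/0.2263 = 4.1622
A = e^4.1622 ≈ 64.21 ha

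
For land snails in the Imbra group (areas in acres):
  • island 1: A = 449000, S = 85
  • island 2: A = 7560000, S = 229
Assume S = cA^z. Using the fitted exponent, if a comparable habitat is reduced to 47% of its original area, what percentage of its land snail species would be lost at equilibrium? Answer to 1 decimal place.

23.3%

z = ln(229/85) / ln(7560000/449000) = 0.9911 / 2.8236 = 0.3510
S_new/S_old = (A_new/A_old)^z = 0.47^0.3510 = exp(0.3510 × -0.7550) = 0.7672
Fraction lost = 1 − 0.7672 = 0.2328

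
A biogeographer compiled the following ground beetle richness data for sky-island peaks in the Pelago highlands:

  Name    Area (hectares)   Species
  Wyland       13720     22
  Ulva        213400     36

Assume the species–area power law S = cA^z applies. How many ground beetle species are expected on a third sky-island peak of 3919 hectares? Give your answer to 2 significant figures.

z = ln(36/22) / ln(213400/13720) = 0.4925 / 2.7443 = 0.1795
c = 22 / 13720^0.1795 = 22 / 5.527 = 3.981
S₃ = 3.981 × 3919^0.1795 = 3.981 × 4.414 ≈ 17.57

18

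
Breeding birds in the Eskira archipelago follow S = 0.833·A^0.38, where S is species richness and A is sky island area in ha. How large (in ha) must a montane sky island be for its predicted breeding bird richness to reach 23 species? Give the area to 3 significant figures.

23 = 0.833 × A^0.38  ⇒  A^0.38 = 23/0.833 = 27.61
ln A = ln(27.61) / 0.38 = 3.3182 / 0.38 = 8.7321
A = e^8.7321 ≈ 6199 ha

6200 ha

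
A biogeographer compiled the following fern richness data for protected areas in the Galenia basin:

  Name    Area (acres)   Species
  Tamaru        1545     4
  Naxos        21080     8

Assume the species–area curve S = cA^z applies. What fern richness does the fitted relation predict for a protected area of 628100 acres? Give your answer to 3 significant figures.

z = ln(8/4) / ln(21080/1545) = 0.6931 / 2.6133 = 0.2652
c = 4 / 1545^0.2652 = 4 / 7.012 = 0.5705
S₃ = 0.5705 × 628100^0.2652 = 0.5705 × 34.5 ≈ 19.68

19.7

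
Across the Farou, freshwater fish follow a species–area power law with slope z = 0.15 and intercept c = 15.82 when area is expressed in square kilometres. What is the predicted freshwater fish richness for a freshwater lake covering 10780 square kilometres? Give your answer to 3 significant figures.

S = 15.82 × 10780^0.15
ln S = ln 15.82 + 0.15 × ln 10780 = 2.7613 + 0.15 × 9.2854 = 4.1541
S = e^4.1541 ≈ 63.69

63.7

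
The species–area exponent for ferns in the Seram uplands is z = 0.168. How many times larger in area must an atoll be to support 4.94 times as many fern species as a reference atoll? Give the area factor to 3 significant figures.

(A₂/A₁)^0.168 = 4.94, so A₂/A₁ = 4.94^(1/0.168) = 4.94^5.952
ln(A₂/A₁) = ln 4.94 / 0.168 = 1.5974 / 0.168 = 9.5081
A₂/A₁ = e^9.5081 ≈ 13469

13500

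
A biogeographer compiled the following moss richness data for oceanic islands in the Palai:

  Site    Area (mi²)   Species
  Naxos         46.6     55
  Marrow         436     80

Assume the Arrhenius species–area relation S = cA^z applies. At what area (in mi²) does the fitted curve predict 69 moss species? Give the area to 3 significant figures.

z = ln(80/55) / ln(436/46.6) = 0.3747 / 2.2360 = 0.1676
c = 55 / 46.6^0.1676 = 55 / 1.904 = 28.89
A = (69/28.89)^(1/0.1676) ⇒ ln A = ln(2.388)/0.1676 = 5.1949
A = e^5.1949 ≈ 180.4 mi²

180 mi²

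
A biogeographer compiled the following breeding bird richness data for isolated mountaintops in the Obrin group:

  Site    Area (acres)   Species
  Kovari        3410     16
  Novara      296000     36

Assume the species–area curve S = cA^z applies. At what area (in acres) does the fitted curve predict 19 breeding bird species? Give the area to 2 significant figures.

8800 acres

z = ln(36/16) / ln(296000/3410) = 0.8109 / 4.4636 = 0.1817
c = 16 / 3410^0.1817 = 16 / 4.383 = 3.65
A = (19/3.65)^(1/0.1817) ⇒ ln A = ln(5.205)/0.1817 = 9.0804
A = e^9.0804 ≈ 8781 acres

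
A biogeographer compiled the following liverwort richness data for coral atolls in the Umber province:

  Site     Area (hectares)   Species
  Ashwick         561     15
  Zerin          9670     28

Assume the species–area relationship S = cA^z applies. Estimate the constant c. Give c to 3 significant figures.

3.74

z = ln(S₂/S₁) / ln(A₂/A₁) = ln(28/15) / ln(9670/561) = 0.6242 / 2.8471 = 0.2192
c = S₁ / A₁^z = 15 / 561^0.2192 = 15 / 4.005 = 3.745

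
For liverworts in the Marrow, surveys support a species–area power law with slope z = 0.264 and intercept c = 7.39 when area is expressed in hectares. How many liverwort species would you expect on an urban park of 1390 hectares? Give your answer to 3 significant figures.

S = 7.39 × 1390^0.264
ln S = ln 7.39 + 0.264 × ln 1390 = 2.0001 + 0.264 × 7.2371 = 3.9107
S = e^3.9107 ≈ 49.93

49.9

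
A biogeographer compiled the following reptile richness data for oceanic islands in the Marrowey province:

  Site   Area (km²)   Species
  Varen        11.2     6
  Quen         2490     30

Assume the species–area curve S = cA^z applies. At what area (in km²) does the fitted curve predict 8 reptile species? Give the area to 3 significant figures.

z = ln(30/6) / ln(2490/11.2) = 1.6094 / 5.4041 = 0.2978
c = 6 / 11.2^0.2978 = 6 / 2.053 = 2.922
A = (8/2.922)^(1/0.2978) ⇒ ln A = ln(2.738)/0.2978 = 3.3819
A = e^3.3819 ≈ 29.43 km²

29.4 km²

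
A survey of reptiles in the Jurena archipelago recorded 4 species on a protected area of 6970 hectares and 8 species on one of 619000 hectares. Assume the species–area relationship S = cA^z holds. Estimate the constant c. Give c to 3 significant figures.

z = ln(S₂/S₁) / ln(A₂/A₁) = ln(8/4) / ln(619000/6970) = 0.6931 / 4.4865 = 0.1545
c = S₁ / A₁^z = 4 / 6970^0.1545 = 4 / 3.924 = 1.019

1.02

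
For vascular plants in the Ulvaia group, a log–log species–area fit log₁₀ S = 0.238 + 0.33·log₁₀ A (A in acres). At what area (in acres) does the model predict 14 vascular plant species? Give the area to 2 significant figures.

560 acres

14 = 1.73 × A^0.33  ⇒  A^0.33 = 14/1.73 = 8.093
ln A = ln(8.093) / 0.33 = 2.0910 / 0.33 = 6.3365
A = e^6.3365 ≈ 564.8 acres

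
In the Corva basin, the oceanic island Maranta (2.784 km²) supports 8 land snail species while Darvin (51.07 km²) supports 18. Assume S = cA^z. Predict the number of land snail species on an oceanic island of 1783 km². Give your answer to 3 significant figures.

z = ln(18/8) / ln(51.07/2.784) = 0.8109 / 2.9093 = 0.2787
c = 8 / 2.784^0.2787 = 8 / 1.33 = 6.014
S₃ = 6.014 × 1783^0.2787 = 6.014 × 8.058 ≈ 48.46

48.5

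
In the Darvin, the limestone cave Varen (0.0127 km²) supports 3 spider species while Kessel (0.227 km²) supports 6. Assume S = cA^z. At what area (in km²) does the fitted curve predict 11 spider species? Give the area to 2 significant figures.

2.8 km²

z = ln(6/3) / ln(0.227/0.0127) = 0.6931 / 2.8833 = 0.2404
c = 3 / 0.0127^0.2404 = 3 / 0.3501 = 8.57
A = (11/8.57)^(1/0.2404) ⇒ ln A = ln(1.284)/0.2404 = 1.0386
A = e^1.0386 ≈ 2.825 km²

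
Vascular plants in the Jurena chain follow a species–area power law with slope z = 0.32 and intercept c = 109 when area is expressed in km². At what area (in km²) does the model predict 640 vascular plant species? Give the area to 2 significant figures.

250 km²

640 = 109 × A^0.32  ⇒  A^0.32 = 640/109 = 5.872
ln A = ln(5.872) / 0.32 = 1.7701 / 0.32 = 5.5316
A = e^5.5316 ≈ 252.6 km²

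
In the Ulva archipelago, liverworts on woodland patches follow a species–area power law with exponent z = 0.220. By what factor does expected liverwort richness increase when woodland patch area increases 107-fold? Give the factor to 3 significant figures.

2.80

S₂/S₁ = (A₂/A₁)^z = 107^0.22
ln(S₂/S₁) = 0.22 × ln 107 = 0.22 × 4.6728 = 1.0280
S₂/S₁ = e^1.0280 ≈ 2.796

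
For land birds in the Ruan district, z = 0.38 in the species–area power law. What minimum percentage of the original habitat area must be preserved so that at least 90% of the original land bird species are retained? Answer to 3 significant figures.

75.8%

Need (A_new/A_old)^0.38 = 0.9, so A_new/A_old = 0.9^(1/0.38) = 0.9^2.632
ln(A_new/A_old) = ln 0.9 / 0.38 = -0.1054 / 0.38 = -0.2773
A_new/A_old = e^-0.2773 ≈ 0.7579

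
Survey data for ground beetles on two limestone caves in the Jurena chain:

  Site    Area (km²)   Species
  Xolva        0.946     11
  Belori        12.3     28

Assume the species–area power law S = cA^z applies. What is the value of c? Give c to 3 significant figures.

z = ln(S₂/S₁) / ln(A₂/A₁) = ln(28/11) / ln(12.3/0.946) = 0.9343 / 2.5651 = 0.3642
c = S₁ / A₁^z = 11 / 0.946^0.3642 = 11 / 0.98 = 11.22

11.2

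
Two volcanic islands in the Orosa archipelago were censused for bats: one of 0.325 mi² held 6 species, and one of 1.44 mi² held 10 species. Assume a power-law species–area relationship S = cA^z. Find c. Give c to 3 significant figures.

z = ln(S₂/S₁) / ln(A₂/A₁) = ln(10/6) / ln(1.44/0.325) = 0.5108 / 1.4886 = 0.3432
c = S₁ / A₁^z = 6 / 0.325^0.3432 = 6 / 0.68 = 8.824

8.82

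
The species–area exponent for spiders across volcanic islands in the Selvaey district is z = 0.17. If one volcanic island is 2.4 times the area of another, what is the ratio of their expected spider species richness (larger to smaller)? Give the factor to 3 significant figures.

S₂/S₁ = (A₂/A₁)^z = 2.4^0.17
ln(S₂/S₁) = 0.17 × ln 2.4 = 0.17 × 0.8755 = 0.1488
S₂/S₁ = e^0.1488 ≈ 1.16

1.16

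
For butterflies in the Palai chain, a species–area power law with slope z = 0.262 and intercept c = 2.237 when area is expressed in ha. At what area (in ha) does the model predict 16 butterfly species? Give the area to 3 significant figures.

16 = 2.237 × A^0.262  ⇒  A^0.262 = 16/2.237 = 7.152
ln A = ln(7.152) / 0.262 = 1.9675 / 0.262 = 7.5094
A = e^7.5094 ≈ 1825 ha

1830 ha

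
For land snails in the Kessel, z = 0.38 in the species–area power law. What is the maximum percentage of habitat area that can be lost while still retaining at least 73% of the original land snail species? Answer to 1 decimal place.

56.3%

Need (A_new/A_old)^0.38 = 0.73, so A_new/A_old = 0.73^(1/0.38) = 0.73^2.632
ln(A_new/A_old) = ln 0.73 / 0.38 = -0.3147 / 0.38 = -0.8282
A_new/A_old = e^-0.8282 ≈ 0.4368
Fraction that can be lost = 1 − 0.4368 = 0.5632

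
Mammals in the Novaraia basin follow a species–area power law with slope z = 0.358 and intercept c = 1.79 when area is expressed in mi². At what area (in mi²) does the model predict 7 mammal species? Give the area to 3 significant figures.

7 = 1.79 × A^0.358  ⇒  A^0.358 = 7/1.79 = 3.911
ln A = ln(3.911) / 0.358 = 1.3637 / 0.358 = 3.8092
A = e^3.8092 ≈ 45.11 mi²

45.1 mi²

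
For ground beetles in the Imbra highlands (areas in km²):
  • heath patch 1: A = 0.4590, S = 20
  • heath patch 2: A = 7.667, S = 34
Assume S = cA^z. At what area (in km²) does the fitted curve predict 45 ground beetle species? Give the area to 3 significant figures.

z = ln(34/20) / ln(7.667/0.459) = 0.5306 / 2.8156 = 0.1885
c = 20 / 0.459^0.1885 = 20 / 0.8635 = 23.16
A = (45/23.16)^(1/0.1885) ⇒ ln A = ln(1.943)/0.1885 = 3.5243
A = e^3.5243 ≈ 33.93 km²

33.9 km²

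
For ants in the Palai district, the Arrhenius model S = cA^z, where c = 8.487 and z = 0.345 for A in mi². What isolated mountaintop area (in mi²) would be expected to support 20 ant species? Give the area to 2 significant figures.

20 = 8.487 × A^0.345  ⇒  A^0.345 = 20/8.487 = 2.357
ln A = ln(2.357) / 0.345 = 0.8572 / 0.345 = 2.4846
A = e^2.4846 ≈ 12 mi²

12 mi²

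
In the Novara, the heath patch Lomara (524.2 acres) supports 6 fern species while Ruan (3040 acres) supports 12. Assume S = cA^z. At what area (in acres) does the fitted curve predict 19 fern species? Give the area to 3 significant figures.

z = ln(12/6) / ln(3040/524.2) = 0.6931 / 1.7577 = 0.3943
c = 6 / 524.2^0.3943 = 6 / 11.81 = 0.5079
A = (19/0.5079)^(1/0.3943) ⇒ ln A = ln(37.41)/0.3943 = 9.1849
A = e^9.1849 ≈ 9749 acres

9750 acres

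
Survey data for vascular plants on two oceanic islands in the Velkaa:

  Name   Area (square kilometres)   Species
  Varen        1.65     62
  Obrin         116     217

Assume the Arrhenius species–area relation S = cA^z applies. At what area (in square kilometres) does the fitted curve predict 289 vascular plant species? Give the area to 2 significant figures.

310 square kilometres

z = ln(217/62) / ln(116/1.65) = 1.2528 / 4.2528 = 0.2946
c = 62 / 1.65^0.2946 = 62 / 1.159 = 53.5
A = (289/53.5)^(1/0.2946) ⇒ ln A = ln(5.402)/0.2946 = 5.7263
A = e^5.7263 ≈ 306.8 square kilometres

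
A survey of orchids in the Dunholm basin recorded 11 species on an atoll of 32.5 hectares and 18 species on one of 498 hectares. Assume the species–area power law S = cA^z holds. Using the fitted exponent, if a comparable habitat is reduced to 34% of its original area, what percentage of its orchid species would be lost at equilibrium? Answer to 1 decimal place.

17.7%

z = ln(18/11) / ln(498/32.5) = 0.4925 / 2.7294 = 0.1804
S_new/S_old = (A_new/A_old)^z = 0.34^0.1804 = exp(0.1804 × -1.0788) = 0.8231
Fraction lost = 1 − 0.8231 = 0.1769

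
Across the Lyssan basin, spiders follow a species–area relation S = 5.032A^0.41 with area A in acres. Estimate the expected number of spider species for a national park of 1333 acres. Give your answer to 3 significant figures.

96.1

S = 5.032 × 1333^0.41
ln S = ln 5.032 + 0.41 × ln 1333 = 1.6158 + 0.41 × 7.1952 = 4.5658
S = e^4.5658 ≈ 96.14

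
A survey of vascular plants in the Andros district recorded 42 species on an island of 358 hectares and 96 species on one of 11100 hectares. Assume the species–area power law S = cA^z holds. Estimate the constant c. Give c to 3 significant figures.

z = ln(S₂/S₁) / ln(A₂/A₁) = ln(96/42) / ln(11100/358) = 0.8267 / 3.4342 = 0.2407
c = S₁ / A₁^z = 42 / 358^0.2407 = 42 / 4.119 = 10.2

10.2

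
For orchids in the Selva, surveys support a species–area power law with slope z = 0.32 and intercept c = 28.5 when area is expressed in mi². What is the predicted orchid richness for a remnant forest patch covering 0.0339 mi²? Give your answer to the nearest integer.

S = 28.5 × 0.0339^0.32
ln S = ln 28.5 + 0.32 × ln 0.0339 = 3.3499 + 0.32 × -3.3843 = 2.2669
S = e^2.2669 ≈ 9.65

10 species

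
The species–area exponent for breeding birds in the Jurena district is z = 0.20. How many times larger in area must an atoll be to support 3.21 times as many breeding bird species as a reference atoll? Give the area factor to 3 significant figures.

341

(A₂/A₁)^0.2 = 3.21, so A₂/A₁ = 3.21^(1/0.2) = 3.21^5
ln(A₂/A₁) = ln 3.21 / 0.2 = 1.1663 / 0.2 = 5.8314
A₂/A₁ = e^5.8314 ≈ 340.8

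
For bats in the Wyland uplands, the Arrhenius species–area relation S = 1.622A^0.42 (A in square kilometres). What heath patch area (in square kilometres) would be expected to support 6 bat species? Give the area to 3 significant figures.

22.5 square kilometres

6 = 1.622 × A^0.42  ⇒  A^0.42 = 6/1.622 = 3.699
ln A = ln(3.699) / 0.42 = 1.3081 / 0.42 = 3.1145
A = e^3.1145 ≈ 22.52 square kilometres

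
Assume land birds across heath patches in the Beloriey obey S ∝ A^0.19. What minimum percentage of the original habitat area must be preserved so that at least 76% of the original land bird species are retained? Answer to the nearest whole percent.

24%

Need (A_new/A_old)^0.19 = 0.76, so A_new/A_old = 0.76^(1/0.19) = 0.76^5.263
ln(A_new/A_old) = ln 0.76 / 0.19 = -0.2744 / 0.19 = -1.4444
A_new/A_old = e^-1.4444 ≈ 0.2359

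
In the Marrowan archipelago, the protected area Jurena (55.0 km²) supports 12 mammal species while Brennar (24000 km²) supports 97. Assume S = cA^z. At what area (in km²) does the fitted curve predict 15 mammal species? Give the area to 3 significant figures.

105 km²

z = ln(97/12) / ln(24000/55) = 2.0898 / 6.0785 = 0.3438
c = 12 / 55^0.3438 = 12 / 3.966 = 3.026
A = (15/3.026)^(1/0.3438) ⇒ ln A = ln(4.957)/0.3438 = 4.6564
A = e^4.6564 ≈ 105.3 km²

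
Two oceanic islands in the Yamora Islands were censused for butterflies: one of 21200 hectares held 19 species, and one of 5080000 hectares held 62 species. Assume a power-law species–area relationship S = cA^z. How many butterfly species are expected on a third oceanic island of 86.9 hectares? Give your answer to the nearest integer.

z = ln(62/19) / ln(5080000/21200) = 1.1827 / 5.4791 = 0.2159
c = 19 / 21200^0.2159 = 19 / 8.588 = 2.212
S₃ = 2.212 × 86.9^0.2159 = 2.212 × 2.622 ≈ 5.8

6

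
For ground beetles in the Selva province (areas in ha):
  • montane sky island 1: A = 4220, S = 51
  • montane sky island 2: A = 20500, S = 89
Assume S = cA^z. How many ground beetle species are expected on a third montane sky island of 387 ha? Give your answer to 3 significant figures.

22.0

z = ln(89/51) / ln(20500/4220) = 0.5568 / 1.5806 = 0.3523
c = 51 / 4220^0.3523 = 51 / 18.93 = 2.694
S₃ = 2.694 × 387^0.3523 = 2.694 × 8.158 ≈ 21.98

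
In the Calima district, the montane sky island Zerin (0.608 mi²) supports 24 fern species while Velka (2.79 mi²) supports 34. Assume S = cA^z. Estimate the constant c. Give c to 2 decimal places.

26.89

z = ln(S₂/S₁) / ln(A₂/A₁) = ln(34/24) / ln(2.79/0.608) = 0.3483 / 1.5236 = 0.2286
c = S₁ / A₁^z = 24 / 0.608^0.2286 = 24 / 0.8925 = 26.89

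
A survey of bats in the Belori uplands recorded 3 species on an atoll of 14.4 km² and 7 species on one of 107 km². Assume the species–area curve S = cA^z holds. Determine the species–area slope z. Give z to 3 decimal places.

Taking logs: ln S = ln c + z ln A, so z = (ln S₂ − ln S₁)/(ln A₂ − ln A₁).
z = ln(7/3) / ln(107/14.4) = ln(2.333) / ln(7.431) = 0.8473 / 2.0056 = 0.4225

0.422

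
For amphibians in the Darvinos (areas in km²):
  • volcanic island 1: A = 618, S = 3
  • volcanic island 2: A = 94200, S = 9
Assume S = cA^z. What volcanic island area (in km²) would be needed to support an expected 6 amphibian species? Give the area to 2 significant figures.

15000 km²

z = ln(9/3) / ln(94200/618) = 1.0986 / 5.0267 = 0.2186
c = 3 / 618^0.2186 = 3 / 4.074 = 0.7364
A = (6/0.7364)^(1/0.2186) ⇒ ln A = ln(8.147)/0.2186 = 9.5980
A = e^9.5980 ≈ 14735 km²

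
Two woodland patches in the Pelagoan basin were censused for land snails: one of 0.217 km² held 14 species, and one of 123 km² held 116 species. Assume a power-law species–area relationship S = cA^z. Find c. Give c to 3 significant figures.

z = ln(S₂/S₁) / ln(A₂/A₁) = ln(116/14) / ln(123/0.217) = 2.1145 / 6.3400 = 0.3335
c = S₁ / A₁^z = 14 / 0.217^0.3335 = 14 / 0.6008 = 23.3

23.3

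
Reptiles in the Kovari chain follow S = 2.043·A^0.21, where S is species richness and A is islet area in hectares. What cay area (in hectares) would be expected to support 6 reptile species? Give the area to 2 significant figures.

170 hectares

6 = 2.043 × A^0.21  ⇒  A^0.21 = 6/2.043 = 2.937
ln A = ln(2.937) / 0.21 = 1.0773 / 0.21 = 5.1302
A = e^5.1302 ≈ 169 hectares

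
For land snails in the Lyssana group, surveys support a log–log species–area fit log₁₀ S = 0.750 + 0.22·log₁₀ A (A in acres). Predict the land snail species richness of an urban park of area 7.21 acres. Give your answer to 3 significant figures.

8.68

S = 5.623 × 7.21^0.22
ln S = ln 5.623 + 0.22 × ln 7.21 = 1.7269 + 0.22 × 1.9755 = 2.1615
S = e^2.1615 ≈ 8.685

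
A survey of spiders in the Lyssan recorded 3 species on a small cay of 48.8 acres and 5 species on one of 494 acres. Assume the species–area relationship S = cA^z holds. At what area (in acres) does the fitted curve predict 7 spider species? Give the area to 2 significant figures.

z = ln(5/3) / ln(494/48.8) = 0.5108 / 2.3148 = 0.2207
c = 3 / 48.8^0.2207 = 3 / 2.358 = 1.272
A = (7/1.272)^(1/0.2207) ⇒ ln A = ln(5.503)/0.2207 = 7.7273
A = e^7.7273 ≈ 2269 acres

2300 acres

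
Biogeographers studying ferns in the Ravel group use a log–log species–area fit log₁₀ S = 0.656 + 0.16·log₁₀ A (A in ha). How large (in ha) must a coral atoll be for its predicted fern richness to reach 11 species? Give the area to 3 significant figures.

11 = 4.529 × A^0.16  ⇒  A^0.16 = 11/4.529 = 2.429
ln A = ln(2.429) / 0.16 = 0.8874 / 0.16 = 5.5462
A = e^5.5462 ≈ 256.3 ha

256 ha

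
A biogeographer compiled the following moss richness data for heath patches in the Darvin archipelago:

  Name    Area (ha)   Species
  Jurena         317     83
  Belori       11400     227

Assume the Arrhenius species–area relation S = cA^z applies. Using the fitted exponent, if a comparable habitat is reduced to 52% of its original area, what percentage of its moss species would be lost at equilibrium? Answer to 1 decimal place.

16.8%

z = ln(227/83) / ln(11400/317) = 1.0061 / 3.5825 = 0.2808
S_new/S_old = (A_new/A_old)^z = 0.52^0.2808 = exp(0.2808 × -0.6539) = 0.8322
Fraction lost = 1 − 0.8322 = 0.1678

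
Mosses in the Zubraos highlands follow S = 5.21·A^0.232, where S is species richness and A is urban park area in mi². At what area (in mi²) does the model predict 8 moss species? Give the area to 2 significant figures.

8 = 5.21 × A^0.232  ⇒  A^0.232 = 8/5.21 = 1.536
ln A = ln(1.536) / 0.232 = 0.4289 / 0.232 = 1.8485
A = e^1.8485 ≈ 6.351 mi²

6.4 mi²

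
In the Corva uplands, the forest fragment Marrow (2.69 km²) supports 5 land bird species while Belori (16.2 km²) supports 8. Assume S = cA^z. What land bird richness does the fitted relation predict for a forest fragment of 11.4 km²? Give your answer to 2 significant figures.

z = ln(8/5) / ln(16.2/2.69) = 0.4700 / 1.7955 = 0.2618
c = 5 / 2.69^0.2618 = 5 / 1.296 = 3.859
S₃ = 3.859 × 11.4^0.2618 = 3.859 × 1.891 ≈ 7.297

7.3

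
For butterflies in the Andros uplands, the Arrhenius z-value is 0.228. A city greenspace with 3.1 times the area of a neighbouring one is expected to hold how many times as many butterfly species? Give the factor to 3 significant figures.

S₂/S₁ = (A₂/A₁)^z = 3.1^0.228
ln(S₂/S₁) = 0.228 × ln 3.1 = 0.228 × 1.1314 = 0.2580
S₂/S₁ = e^0.2580 ≈ 1.294

1.29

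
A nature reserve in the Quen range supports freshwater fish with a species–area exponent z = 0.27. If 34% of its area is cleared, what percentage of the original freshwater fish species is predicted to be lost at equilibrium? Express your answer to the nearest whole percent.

S_new/S_old = (A_new/A_old)^z = 0.66^0.27
= exp(0.27 × ln 0.66) = exp(0.27 × -0.4155) = exp(-0.1122) ≈ 0.8939
Fraction lost = 1 − 0.8939 = 0.1061

11%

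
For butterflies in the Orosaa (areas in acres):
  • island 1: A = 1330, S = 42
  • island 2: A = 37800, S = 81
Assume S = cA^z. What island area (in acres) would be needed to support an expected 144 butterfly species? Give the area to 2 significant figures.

z = ln(81/42) / ln(37800/1330) = 0.6568 / 3.3471 = 0.1962
c = 42 / 1330^0.1962 = 42 / 4.102 = 10.24
A = (144/10.24)^(1/0.1962) ⇒ ln A = ln(14.06)/0.1962 = 13.4723
A = e^13.4723 ≈ 709474 acres

710000 acres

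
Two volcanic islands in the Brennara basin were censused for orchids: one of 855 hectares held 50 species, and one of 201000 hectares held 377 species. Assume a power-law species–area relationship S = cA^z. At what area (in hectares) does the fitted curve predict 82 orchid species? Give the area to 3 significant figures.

z = ln(377/50) / ln(201000/855) = 2.0202 / 5.4600 = 0.3700
c = 50 / 855^0.3700 = 50 / 12.16 = 4.113
A = (82/4.113)^(1/0.3700) ⇒ ln A = ln(19.94)/0.3700 = 8.0881
A = e^8.0881 ≈ 3255 hectares

3260 hectares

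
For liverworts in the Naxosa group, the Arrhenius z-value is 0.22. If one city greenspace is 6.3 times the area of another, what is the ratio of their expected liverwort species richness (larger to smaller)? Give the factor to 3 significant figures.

1.50

S₂/S₁ = (A₂/A₁)^z = 6.3^0.22
ln(S₂/S₁) = 0.22 × ln 6.3 = 0.22 × 1.8405 = 0.4049
S₂/S₁ = e^0.4049 ≈ 1.499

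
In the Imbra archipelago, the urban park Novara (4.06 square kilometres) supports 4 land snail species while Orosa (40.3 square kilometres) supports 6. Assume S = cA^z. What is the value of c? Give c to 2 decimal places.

3.12

z = ln(S₂/S₁) / ln(A₂/A₁) = ln(6/4) / ln(40.3/4.06) = 0.4055 / 2.2952 = 0.1767
c = S₁ / A₁^z = 4 / 4.06^0.1767 = 4 / 1.281 = 3.123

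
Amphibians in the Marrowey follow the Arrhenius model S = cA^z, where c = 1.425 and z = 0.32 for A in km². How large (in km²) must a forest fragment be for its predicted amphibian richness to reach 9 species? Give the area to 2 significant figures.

9 = 1.425 × A^0.32  ⇒  A^0.32 = 9/1.425 = 6.316
ln A = ln(6.316) / 0.32 = 1.8431 / 0.32 = 5.7595
A = e^5.7595 ≈ 317.2 km²

320 km²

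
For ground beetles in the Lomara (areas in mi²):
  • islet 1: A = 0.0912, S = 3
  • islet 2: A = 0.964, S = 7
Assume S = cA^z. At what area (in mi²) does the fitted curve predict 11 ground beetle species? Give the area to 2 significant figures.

z = ln(7/3) / ln(0.964/0.0912) = 0.8473 / 2.3580 = 0.3593
c = 3 / 0.0912^0.3593 = 3 / 0.423 = 7.093
A = (11/7.093)^(1/0.3593) ⇒ ln A = ln(1.551)/0.3593 = 1.2212
A = e^1.2212 ≈ 3.391 mi²

3.4 mi²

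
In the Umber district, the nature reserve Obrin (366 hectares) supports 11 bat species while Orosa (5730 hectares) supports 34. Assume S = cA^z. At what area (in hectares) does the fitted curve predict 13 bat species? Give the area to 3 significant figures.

z = ln(34/11) / ln(5730/366) = 1.1285 / 2.7508 = 0.4102
c = 11 / 366^0.4102 = 11 / 11.26 = 0.9768
A = (13/0.9768)^(1/0.4102) ⇒ ln A = ln(13.31)/0.4102 = 6.3099
A = e^6.3099 ≈ 550 hectares

550 hectares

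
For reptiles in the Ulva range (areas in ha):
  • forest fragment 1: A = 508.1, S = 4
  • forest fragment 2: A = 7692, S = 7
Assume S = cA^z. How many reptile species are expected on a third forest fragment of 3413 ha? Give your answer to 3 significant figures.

5.92

z = ln(7/4) / ln(7692/508.1) = 0.5596 / 2.7173 = 0.2059
c = 4 / 508.1^0.2059 = 4 / 3.608 = 1.109
S₃ = 1.109 × 3413^0.2059 = 1.109 × 5.341 ≈ 5.921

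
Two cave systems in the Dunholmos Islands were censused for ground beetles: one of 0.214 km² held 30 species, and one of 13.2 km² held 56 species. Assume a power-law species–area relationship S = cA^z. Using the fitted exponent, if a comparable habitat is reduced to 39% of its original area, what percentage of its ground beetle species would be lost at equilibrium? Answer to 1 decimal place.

13.3%

z = ln(56/30) / ln(13.2/0.214) = 0.6242 / 4.1220 = 0.1514
S_new/S_old = (A_new/A_old)^z = 0.39^0.1514 = exp(0.1514 × -0.9416) = 0.8671
Fraction lost = 1 − 0.8671 = 0.1329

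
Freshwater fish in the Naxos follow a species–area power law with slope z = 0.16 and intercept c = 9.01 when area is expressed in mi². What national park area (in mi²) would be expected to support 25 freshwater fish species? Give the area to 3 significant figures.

25 = 9.01 × A^0.16  ⇒  A^0.16 = 25/9.01 = 2.775
ln A = ln(2.775) / 0.16 = 1.0205 / 0.16 = 6.3784
A = e^6.3784 ≈ 589 mi²

589 mi²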